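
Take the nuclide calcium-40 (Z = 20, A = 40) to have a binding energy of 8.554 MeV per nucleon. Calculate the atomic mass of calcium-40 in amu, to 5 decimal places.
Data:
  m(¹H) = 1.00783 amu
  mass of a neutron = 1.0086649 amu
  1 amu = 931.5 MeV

Total binding energy = 40 × 8.554 = 342.160 MeV
Mass defect = 342.160 MeV / (931.5 MeV/amu) = 0.3673215 amu
Constituent mass = 20(1.00783) + 20(1.0086649) = 40.3298980 amu
Atomic mass = 40.3298980 − 0.3673215 = 39.9625765 amu ≈ 39.96258 amu (to 5 decimal places)

39.96258 amu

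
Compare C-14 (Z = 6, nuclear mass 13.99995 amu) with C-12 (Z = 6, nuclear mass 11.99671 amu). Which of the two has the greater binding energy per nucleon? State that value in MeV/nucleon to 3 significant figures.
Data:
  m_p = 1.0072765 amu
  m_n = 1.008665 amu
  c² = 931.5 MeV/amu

C-12; 7.68 MeV/nucleon

C-14: Σm = 6(1.0072765) + 8(1.008665) = 14.1129790 amu; Δm = 0.1130290 amu; E_B = 105.2865 MeV; E_B/A = 7.520 MeV
C-12: Σm = 6(1.0072765) + 6(1.008665) = 12.0956490 amu; Δm = 0.0989390 amu; E_B = 92.162 MeV; E_B/A = 7.680 MeV
C-12 has the higher binding energy per nucleon, so it is the more tightly bound nucleus.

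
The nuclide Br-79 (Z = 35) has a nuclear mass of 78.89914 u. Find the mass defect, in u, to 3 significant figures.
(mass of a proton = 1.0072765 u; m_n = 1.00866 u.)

0.737 u

The nucleus contains 35 protons and 79 − 35 = 44 neutrons.
Σm = 35·m_p + 44·m_n = 35.2546775 + 44.38104 = 79.6357175 u
The mass defect is 79.6357175 − 78.89914 = 0.7365775 u.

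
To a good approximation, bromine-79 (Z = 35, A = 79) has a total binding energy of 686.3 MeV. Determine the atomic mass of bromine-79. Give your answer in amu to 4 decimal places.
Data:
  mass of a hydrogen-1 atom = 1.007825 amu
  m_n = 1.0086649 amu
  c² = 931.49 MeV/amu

78.9184 amu

Mass defect = 686.3 MeV / (931.49 MeV/amu) = 0.736777 amu
Constituent mass = 35(1.007825) + 44(1.0086649) = 79.6551306 amu
Atomic mass = 79.6551306 − 0.736777 = 78.9183536 amu ≈ 78.9184 amu (to 4 decimal places)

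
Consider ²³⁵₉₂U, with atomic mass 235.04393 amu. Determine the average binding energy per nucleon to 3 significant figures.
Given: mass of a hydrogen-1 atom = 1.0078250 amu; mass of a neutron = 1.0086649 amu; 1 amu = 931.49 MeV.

7.59 MeV/nucleon

The nucleus contains 92 protons and 235 − 92 = 143 neutrons.
Total constituent mass: 92 × 1.0078250 + 143 × 1.0086649 = 236.9589807 amu
Mass defect Δm = 236.9589807 − 235.04393 = 1.9150507 amu
E_B = 1.9150507 × 931.49 = 1783.85 MeV
BE/A = 1783.85 MeV / 235 = 7.591 MeV/nucleon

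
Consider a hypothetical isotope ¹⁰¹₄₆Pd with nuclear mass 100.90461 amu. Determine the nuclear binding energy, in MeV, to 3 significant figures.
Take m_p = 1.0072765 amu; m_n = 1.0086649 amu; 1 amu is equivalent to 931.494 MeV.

Mass of separated nucleons = 46(1.0072765) + 55(1.0086649) = 46.3347190 + 55.4765695 = 101.8112885 amu
Mass defect Δm = 101.8112885 − 100.90461 = 0.9066785 amu
Binding energy = Δm·c² = 0.9066785 × 931.494 MeV/amu = 844.566 MeV

845 MeV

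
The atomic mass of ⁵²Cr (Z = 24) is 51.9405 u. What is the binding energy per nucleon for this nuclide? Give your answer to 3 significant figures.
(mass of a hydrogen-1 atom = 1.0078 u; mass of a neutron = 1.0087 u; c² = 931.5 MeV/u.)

8.78 MeV/nucleon

Z = 24, so N = A − Z = 52 − 24 = 28.
Σm = 24·m(¹H) + 28·m_n = 24.1872 + 28.2436 = 52.4308 u
Mass defect Δm = 52.4308 − 51.9405 = 0.4903 u
Binding energy = Δm·c² = 0.4903 × 931.5 MeV/u = 456.714 MeV
Per nucleon: 456.714 / 52 = 8.783 MeV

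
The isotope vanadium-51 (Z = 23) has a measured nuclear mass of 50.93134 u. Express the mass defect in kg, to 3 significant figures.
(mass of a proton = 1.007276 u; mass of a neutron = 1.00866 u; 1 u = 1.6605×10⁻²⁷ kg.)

7.95e-28 kg

Mass of separated nucleons = 23(1.007276) + 28(1.00866) = 23.167348 + 28.24248 = 51.409828 u
Mass defect Δm = 51.409828 − 50.93134 = 0.478488 u
In SI units: 0.478488 u × 1.6605×10⁻²⁷ kg/u = 7.9453e-28 kg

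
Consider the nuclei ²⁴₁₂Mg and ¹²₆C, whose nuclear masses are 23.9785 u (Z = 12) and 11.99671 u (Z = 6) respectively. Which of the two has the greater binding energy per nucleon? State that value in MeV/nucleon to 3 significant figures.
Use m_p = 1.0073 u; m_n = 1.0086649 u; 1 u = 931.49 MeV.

²⁴₁₂Mg: Σm = 12(1.0073) + 12(1.0086649) = 24.1915788 u; Δm = 0.2130788 u; E_B = 198.48 MeV; E_B/A = 8.270 MeV
¹²₆C: Σm = 6(1.0073) + 6(1.0086649) = 12.0957894 u; Δm = 0.0990794 u; E_B = 92.291 MeV; E_B/A = 7.691 MeV
²⁴₁₂Mg has the higher binding energy per nucleon, so it is the more tightly bound nucleus.

²⁴₁₂Mg; 8.27 MeV/nucleon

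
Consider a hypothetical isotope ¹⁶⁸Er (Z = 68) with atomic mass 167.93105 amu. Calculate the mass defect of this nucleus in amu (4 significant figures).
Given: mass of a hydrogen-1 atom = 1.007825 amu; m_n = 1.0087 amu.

Z = 68, so N = A − Z = 168 − 68 = 100.
Total constituent mass: 68 × 1.007825 + 100 × 1.0087 = 169.402100 amu
Δm = 169.402100 − 167.93105 = 1.471050 amu

1.471 amu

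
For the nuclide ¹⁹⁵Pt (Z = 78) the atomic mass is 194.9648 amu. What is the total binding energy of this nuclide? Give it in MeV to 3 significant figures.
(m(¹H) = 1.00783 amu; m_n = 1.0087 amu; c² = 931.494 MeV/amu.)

With 78 protons and 117 neutrons (A = 195):
Mass of separated nucleons = 78(1.00783) + 117(1.0087) = 78.61074 + 118.0179 = 196.62864 amu
Δm = 196.62864 − 194.9648 = 1.66384 amu
Binding energy = Δm·c² = 1.66384 × 931.494 MeV/amu = 1549.86 MeV

1550 MeV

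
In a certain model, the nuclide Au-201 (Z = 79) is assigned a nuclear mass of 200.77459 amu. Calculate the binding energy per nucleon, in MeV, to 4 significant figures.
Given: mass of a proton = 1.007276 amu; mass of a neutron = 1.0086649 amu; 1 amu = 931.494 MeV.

Z = 79, so N = A − Z = 201 − 79 = 122.
Σm = 79·m_p + 122·m_n = 79.574804 + 123.0571178 = 202.6319218 amu
The mass defect is 202.6319218 − 200.77459 = 1.8573318 amu.
E_B = 1.8573318 × 931.494 = 1730.09 MeV
BE/A = 1730.09 MeV / 201 = 8.607 MeV/nucleon

8.607 MeV/nucleon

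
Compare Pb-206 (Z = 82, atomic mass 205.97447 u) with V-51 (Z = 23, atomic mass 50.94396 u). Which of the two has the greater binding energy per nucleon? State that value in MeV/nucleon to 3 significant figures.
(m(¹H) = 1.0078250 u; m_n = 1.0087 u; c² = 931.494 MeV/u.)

Pb-206: Σm = 82(1.0078250) + 124(1.0087) = 207.7204500 u; Δm = 1.7459800 u; E_B = 1626.36989 MeV; E_B/A = 7.894999 MeV
V-51: Σm = 23(1.0078250) + 28(1.0087) = 51.4235750 u; Δm = 0.4796150 u; E_B = 446.76 MeV; E_B/A = 8.760 MeV
V-51 has the higher binding energy per nucleon, so it is the more tightly bound nucleus.

V-51; 8.76 MeV/nucleon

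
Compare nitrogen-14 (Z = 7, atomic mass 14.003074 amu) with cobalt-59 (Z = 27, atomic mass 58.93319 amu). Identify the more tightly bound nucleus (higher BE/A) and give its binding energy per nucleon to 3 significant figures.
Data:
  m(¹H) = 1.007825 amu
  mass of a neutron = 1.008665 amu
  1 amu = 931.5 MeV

cobalt-59; 8.77 MeV/nucleon

nitrogen-14: Σm = 7(1.007825) + 7(1.008665) = 14.115430 amu; Δm = 0.112356 amu; E_B = 104.66 MeV; E_B/A = 7.476 MeV
cobalt-59: Σm = 27(1.007825) + 32(1.008665) = 59.488555 amu; Δm = 0.555365 amu; E_B = 517.32 MeV; E_B/A = 8.768 MeV
cobalt-59 has the higher binding energy per nucleon, so it is the more tightly bound nucleus.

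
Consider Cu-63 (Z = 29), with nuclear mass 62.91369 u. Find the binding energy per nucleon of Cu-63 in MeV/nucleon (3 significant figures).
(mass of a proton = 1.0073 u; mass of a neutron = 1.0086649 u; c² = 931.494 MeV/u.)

Z = 29, so N = A − Z = 63 − 29 = 34.
Σm = 29·m_p + 34·m_n = 29.2117 + 34.2946066 = 63.5063066 u
Mass defect Δm = 63.5063066 − 62.91369 = 0.5926166 u
E_B = 0.5926166 × 931.494 = 552.019 MeV
BE/A = 552.019 MeV / 63 = 8.762 MeV/nucleon

8.76 MeV/nucleon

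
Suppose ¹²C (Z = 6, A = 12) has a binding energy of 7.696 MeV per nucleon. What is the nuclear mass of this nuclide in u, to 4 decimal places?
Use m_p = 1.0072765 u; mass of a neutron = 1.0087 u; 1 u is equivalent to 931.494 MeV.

11.9967 u

Total binding energy = 12 × 7.696 = 92.352 MeV
Mass defect = 92.352 MeV / (931.494 MeV/u) = 0.099144 u
Constituent mass = 6(1.0072765) + 6(1.0087) = 12.0958590 u
Nuclear mass = 12.0958590 − 0.099144 = 11.9967150 u ≈ 11.9967 u (to 4 decimal places)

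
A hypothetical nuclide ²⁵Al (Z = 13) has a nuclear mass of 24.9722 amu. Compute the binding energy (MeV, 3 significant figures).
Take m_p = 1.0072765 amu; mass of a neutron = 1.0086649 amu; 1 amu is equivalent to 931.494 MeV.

211 MeV

The nucleus contains 13 protons and 25 − 13 = 12 neutrons.
Total constituent mass: 13 × 1.0072765 + 12 × 1.0086649 = 25.1985733 amu
Δm = 25.1985733 − 24.9722 = 0.2263733 amu
Converting to energy: 0.2263733 amu × 931.494 MeV/amu = 210.865 MeV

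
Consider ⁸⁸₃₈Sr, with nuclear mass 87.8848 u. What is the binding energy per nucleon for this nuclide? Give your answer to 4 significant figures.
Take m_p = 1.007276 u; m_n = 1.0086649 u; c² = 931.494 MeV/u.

8.732 MeV/nucleon

Total constituent mass: 38 × 1.007276 + 50 × 1.0086649 = 88.7097330 u
Δm = 88.7097330 − 87.8848 = 0.8249330 u
Binding energy = Δm·c² = 0.8249330 × 931.494 MeV/u = 768.420 MeV
BE/A = 768.420 MeV / 88 = 8.732 MeV/nucleon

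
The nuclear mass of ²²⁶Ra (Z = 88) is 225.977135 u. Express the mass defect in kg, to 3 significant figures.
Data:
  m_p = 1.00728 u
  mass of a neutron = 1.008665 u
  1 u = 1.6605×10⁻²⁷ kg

3.09e-27 kg

The nucleus contains 88 protons and 226 − 88 = 138 neutrons.
Mass of separated nucleons = 88(1.00728) + 138(1.008665) = 88.64064 + 139.195770 = 227.836410 u
The mass defect is 227.836410 − 225.977135 = 1.859275 u.
In SI units: 1.859275 u × 1.6605×10⁻²⁷ kg/u = 3.0873e-27 kg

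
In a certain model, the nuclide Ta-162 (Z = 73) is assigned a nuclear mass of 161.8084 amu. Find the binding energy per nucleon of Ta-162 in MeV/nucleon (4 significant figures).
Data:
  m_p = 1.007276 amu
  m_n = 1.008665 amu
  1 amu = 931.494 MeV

8.590 MeV/nucleon

Z = 73, so N = A − Z = 162 − 73 = 89.
Σm = 73·m_p + 89·m_n = 73.531148 + 89.771185 = 163.302333 amu
The mass defect is 163.302333 − 161.8084 = 1.493933 amu.
Binding energy = Δm·c² = 1.493933 × 931.494 MeV/amu = 1391.59 MeV
Dividing by A = 162 gives 8.590 MeV per nucleon.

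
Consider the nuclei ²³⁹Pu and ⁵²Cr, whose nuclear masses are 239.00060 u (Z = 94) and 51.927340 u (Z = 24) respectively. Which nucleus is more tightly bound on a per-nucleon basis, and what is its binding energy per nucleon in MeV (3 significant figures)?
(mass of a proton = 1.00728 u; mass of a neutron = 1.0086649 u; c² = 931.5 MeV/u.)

⁵²Cr; 8.78 MeV/nucleon

²³⁹Pu: Σm = 94(1.00728) + 145(1.0086649) = 240.9407305 u; Δm = 1.9401305 u; E_B = 1807.2 MeV; E_B/A = 7.562 MeV
⁵²Cr: Σm = 24(1.00728) + 28(1.0086649) = 52.4173372 u; Δm = 0.4899972 u; E_B = 456.43 MeV; E_B/A = 8.778 MeV
⁵²Cr has the higher binding energy per nucleon, so it is the more tightly bound nucleus.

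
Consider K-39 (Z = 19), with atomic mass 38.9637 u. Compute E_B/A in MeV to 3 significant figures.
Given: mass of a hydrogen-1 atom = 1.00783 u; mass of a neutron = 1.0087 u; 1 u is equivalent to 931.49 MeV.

The nucleus contains 19 protons and 39 − 19 = 20 neutrons.
Σm = 19·m(¹H) + 20·m_n = 19.14877 + 20.1740 = 39.32277 u
Mass defect Δm = 39.32277 − 38.9637 = 0.35907 u
Binding energy = Δm·c² = 0.35907 × 931.49 MeV/u = 334.470 MeV
BE/A = 334.470 MeV / 39 = 8.576 MeV/nucleon

8.58 MeV/nucleon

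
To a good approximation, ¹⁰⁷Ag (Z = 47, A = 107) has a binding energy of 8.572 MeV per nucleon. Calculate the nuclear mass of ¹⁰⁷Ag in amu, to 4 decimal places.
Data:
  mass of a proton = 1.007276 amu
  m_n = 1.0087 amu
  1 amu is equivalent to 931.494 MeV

106.8793 amu

Total binding energy = 107 × 8.572 = 917.204 MeV
Mass defect = 917.204 MeV / (931.494 MeV/amu) = 0.984659 amu
Constituent mass = 47(1.007276) + 60(1.0087) = 107.863972 amu
Nuclear mass = 107.863972 − 0.984659 = 106.879313 amu ≈ 106.8793 amu (to 4 decimal places)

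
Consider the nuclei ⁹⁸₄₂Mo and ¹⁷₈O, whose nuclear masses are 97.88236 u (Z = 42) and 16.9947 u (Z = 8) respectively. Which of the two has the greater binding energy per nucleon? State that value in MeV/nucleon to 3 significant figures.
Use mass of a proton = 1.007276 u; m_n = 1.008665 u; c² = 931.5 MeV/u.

⁹⁸₄₂Mo; 8.64 MeV/nucleon

⁹⁸₄₂Mo: Σm = 42(1.007276) + 56(1.008665) = 98.790832 u; Δm = 0.908472 u; E_B = 846.24 MeV; E_B/A = 8.635 MeV
¹⁷₈O: Σm = 8(1.007276) + 9(1.008665) = 17.136193 u; Δm = 0.141493 u; E_B = 131.80 MeV; E_B/A = 7.753 MeV
⁹⁸₄₂Mo has the higher binding energy per nucleon, so it is the more tightly bound nucleus.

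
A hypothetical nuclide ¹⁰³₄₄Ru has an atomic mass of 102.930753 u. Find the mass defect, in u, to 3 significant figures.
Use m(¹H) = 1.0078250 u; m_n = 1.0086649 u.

With 44 protons and 59 neutrons (A = 103):
Total constituent mass: 44 × 1.0078250 + 59 × 1.0086649 = 103.8555291 u
Mass defect Δm = 103.8555291 − 102.930753 = 0.9247761 u

0.925 u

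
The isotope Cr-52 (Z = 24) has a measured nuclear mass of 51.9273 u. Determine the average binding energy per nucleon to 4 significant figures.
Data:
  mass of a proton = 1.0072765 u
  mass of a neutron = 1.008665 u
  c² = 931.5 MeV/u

8.777 MeV/nucleon

Total constituent mass: 24 × 1.0072765 + 28 × 1.008665 = 52.4172560 u
Δm = 52.4172560 − 51.9273 = 0.4899560 u
E_B = 0.4899560 × 931.5 = 456.394 MeV
Per nucleon: 456.394 / 52 = 8.777 MeV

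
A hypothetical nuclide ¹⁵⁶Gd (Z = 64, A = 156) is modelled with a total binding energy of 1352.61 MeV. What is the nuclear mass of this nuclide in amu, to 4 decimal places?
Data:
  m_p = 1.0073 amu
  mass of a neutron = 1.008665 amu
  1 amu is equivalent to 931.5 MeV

Mass defect = 1352.61 MeV / (931.5 MeV/amu) = 1.452077 amu
Constituent mass = 64(1.0073) + 92(1.008665) = 157.264380 amu
Nuclear mass = 157.264380 − 1.452077 = 155.812303 amu ≈ 155.8123 amu (to 4 decimal places)

155.8123 amu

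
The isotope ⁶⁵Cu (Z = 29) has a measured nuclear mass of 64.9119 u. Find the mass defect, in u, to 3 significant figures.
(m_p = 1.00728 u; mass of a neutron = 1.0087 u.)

The nucleus contains 29 protons and 65 − 29 = 36 neutrons.
Mass of separated nucleons = 29(1.00728) + 36(1.0087) = 29.21112 + 36.3132 = 65.52432 u
The mass defect is 65.52432 − 64.9119 = 0.61242 u.

0.612 u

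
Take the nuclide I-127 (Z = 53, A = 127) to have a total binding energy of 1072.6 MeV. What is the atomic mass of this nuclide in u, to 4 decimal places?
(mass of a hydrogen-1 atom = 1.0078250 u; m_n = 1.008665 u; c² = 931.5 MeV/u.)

Mass defect = 1072.6 MeV / (931.5 MeV/u) = 1.151476 u
Constituent mass = 53(1.0078250) + 74(1.008665) = 128.0559350 u
Atomic mass = 128.0559350 − 1.151476 = 126.9044590 u ≈ 126.9045 u (to 4 decimal places)

126.9045 u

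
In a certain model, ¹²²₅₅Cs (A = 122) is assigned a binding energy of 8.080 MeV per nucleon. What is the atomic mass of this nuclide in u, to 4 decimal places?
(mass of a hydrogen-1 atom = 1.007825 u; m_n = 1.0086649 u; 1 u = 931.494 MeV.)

121.9527 u

Total binding energy = 122 × 8.080 = 985.760 MeV
Mass defect = 985.760 MeV / (931.494 MeV/u) = 1.058257 u
Constituent mass = 55(1.007825) + 67(1.0086649) = 123.0109233 u
Atomic mass = 123.0109233 − 1.058257 = 121.9526663 u ≈ 121.9527 u (to 4 decimal places)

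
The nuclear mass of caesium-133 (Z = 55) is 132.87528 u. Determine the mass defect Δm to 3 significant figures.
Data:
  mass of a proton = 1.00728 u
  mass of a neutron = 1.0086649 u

1.20 u

Total constituent mass: 55 × 1.00728 + 78 × 1.0086649 = 134.0762622 u
Δm = 134.0762622 − 132.87528 = 1.2009822 u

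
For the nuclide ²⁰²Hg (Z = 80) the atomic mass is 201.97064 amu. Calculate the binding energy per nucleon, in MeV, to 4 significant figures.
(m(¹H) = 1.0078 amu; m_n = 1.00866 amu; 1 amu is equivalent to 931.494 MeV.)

Total constituent mass: 80 × 1.0078 + 122 × 1.00866 = 203.68052 amu
The mass defect is 203.68052 − 201.97064 = 1.70988 amu.
E_B = 1.70988 × 931.494 = 1592.74 MeV
Dividing by A = 202 gives 7.885 MeV per nucleon.

7.885 MeV/nucleon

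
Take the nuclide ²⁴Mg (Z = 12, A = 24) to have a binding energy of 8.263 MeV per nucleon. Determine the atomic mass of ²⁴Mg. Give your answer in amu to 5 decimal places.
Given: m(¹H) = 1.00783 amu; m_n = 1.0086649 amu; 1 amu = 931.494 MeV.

Total binding energy = 24 × 8.263 = 198.312 MeV
Mass defect = 198.312 MeV / (931.494 MeV/amu) = 0.2128967 amu
Constituent mass = 12(1.00783) + 12(1.0086649) = 24.1979388 amu
Atomic mass = 24.1979388 − 0.2128967 = 23.9850421 amu ≈ 23.98504 amu (to 5 decimal places)

23.98504 amu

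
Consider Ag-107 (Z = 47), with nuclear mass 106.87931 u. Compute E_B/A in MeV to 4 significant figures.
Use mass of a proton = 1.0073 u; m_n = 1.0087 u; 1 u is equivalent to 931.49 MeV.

8.582 MeV/nucleon

Total constituent mass: 47 × 1.0073 + 60 × 1.0087 = 107.8651 u
The mass defect is 107.8651 − 106.87931 = 0.98579 u.
Binding energy = Δm·c² = 0.98579 × 931.49 MeV/u = 918.254 MeV
Per nucleon: 918.254 / 107 = 8.582 MeV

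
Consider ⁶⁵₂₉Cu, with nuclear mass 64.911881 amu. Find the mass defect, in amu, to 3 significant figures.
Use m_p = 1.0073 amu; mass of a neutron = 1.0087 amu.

0.613 amu

Mass of separated nucleons = 29(1.0073) + 36(1.0087) = 29.2117 + 36.3132 = 65.5249 amu
The mass defect is 65.5249 − 64.911881 = 0.613019 amu.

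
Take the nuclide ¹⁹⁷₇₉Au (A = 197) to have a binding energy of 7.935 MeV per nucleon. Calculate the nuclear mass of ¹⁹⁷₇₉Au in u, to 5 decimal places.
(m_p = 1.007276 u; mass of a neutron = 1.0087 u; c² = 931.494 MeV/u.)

Total binding energy = 197 × 7.935 = 1563.195 MeV
Mass defect = 1563.195 MeV / (931.494 MeV/u) = 1.6781590 u
Constituent mass = 79(1.007276) + 118(1.0087) = 198.601404 u
Nuclear mass = 198.601404 − 1.6781590 = 196.9232450 u ≈ 196.92325 u (to 5 decimal places)

196.92325 u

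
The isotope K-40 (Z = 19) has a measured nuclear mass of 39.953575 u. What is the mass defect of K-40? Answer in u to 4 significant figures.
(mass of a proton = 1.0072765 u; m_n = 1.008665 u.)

0.3666 u

Σm = 19·m_p + 21·m_n = 19.1382535 + 21.181965 = 40.3202185 u
The mass defect is 40.3202185 − 39.953575 = 0.3666435 u.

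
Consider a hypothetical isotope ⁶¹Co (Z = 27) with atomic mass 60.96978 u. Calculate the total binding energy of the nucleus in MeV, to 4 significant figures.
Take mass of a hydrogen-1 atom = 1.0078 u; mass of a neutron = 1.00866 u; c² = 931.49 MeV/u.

498.6 MeV

With 27 protons and 34 neutrons (A = 61):
Σm = 27·m(¹H) + 34·m_n = 27.2106 + 34.29444 = 61.50504 u
The mass defect is 61.50504 − 60.96978 = 0.53526 u.
Binding energy = Δm·c² = 0.53526 × 931.49 MeV/u = 498.589 MeV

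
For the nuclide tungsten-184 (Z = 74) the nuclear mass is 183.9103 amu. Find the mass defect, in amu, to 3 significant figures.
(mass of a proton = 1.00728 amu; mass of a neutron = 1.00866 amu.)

1.58 amu

Σm = 74·m_p + 110·m_n = 74.53872 + 110.95260 = 185.49132 amu
Mass defect Δm = 185.49132 − 183.9103 = 1.58102 amu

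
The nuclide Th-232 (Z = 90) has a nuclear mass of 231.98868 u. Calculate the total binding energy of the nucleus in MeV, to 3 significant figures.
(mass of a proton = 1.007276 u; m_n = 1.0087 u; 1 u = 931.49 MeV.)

1770 MeV

Z = 90, so N = A − Z = 232 − 90 = 142.
Mass of separated nucleons = 90(1.007276) + 142(1.0087) = 90.654840 + 143.2354 = 233.890240 u
Δm = 233.890240 − 231.98868 = 1.901560 u
Converting to energy: 1.901560 u × 931.49 MeV/u = 1771.28 MeV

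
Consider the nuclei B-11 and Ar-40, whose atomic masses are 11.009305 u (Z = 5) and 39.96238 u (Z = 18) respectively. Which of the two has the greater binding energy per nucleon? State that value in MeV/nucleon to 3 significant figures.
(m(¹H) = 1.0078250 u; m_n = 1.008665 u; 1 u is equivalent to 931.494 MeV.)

B-11: Σm = 5(1.0078250) + 6(1.008665) = 11.0911150 u; Δm = 0.0818100 u; E_B = 76.206 MeV; E_B/A = 6.928 MeV
Ar-40: Σm = 18(1.0078250) + 22(1.008665) = 40.3314800 u; Δm = 0.3691000 u; E_B = 343.81 MeV; E_B/A = 8.595 MeV
Ar-40 has the higher binding energy per nucleon, so it is the more tightly bound nucleus.

Ar-40; 8.60 MeV/nucleon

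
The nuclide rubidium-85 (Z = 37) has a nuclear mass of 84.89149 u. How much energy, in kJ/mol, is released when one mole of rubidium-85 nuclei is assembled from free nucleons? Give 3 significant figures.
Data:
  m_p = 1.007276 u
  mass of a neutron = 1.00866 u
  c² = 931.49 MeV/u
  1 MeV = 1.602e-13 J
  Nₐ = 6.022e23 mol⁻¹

With 37 protons and 48 neutrons (A = 85):
Σm = 37·m_p + 48·m_n = 37.269212 + 48.41568 = 85.684892 u
The mass defect is 85.684892 − 84.89149 = 0.793402 u.
E_B = 0.793402 × 931.49 = 739.046 MeV
Per nucleus in joules: 739.046 MeV × 1.602e-13 J/MeV = 1.1840e-10 J
Per mole: 1.1840e-10 J × 6.022e23 mol⁻¹ = 7.1300e+13 J/mol

7.13e+10 kJ/mol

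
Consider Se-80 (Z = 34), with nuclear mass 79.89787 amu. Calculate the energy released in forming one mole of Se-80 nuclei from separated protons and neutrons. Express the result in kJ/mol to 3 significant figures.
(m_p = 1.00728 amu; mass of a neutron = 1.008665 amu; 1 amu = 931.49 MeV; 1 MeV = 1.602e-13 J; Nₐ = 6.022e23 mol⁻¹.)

6.72e+10 kJ/mol

With 34 protons and 46 neutrons (A = 80):
Total constituent mass: 34 × 1.00728 + 46 × 1.008665 = 80.646110 amu
Mass defect Δm = 80.646110 − 79.89787 = 0.748240 amu
E_B = 0.748240 × 931.49 = 696.978 MeV
Per nucleus in joules: 696.978 MeV × 1.602e-13 J/MeV = 1.1166e-10 J
Per mole: 1.1166e-10 J × 6.022e23 mol⁻¹ = 6.7242e+13 J/mol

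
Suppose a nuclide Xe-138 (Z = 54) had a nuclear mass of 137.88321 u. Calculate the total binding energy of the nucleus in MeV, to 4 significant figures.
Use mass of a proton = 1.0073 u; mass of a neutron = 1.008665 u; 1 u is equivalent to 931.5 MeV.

Σm = 54·m_p + 84·m_n = 54.3942 + 84.727860 = 139.122060 u
Δm = 139.122060 − 137.88321 = 1.238850 u
Binding energy = Δm·c² = 1.238850 × 931.5 MeV/u = 1153.99 MeV

1154 MeV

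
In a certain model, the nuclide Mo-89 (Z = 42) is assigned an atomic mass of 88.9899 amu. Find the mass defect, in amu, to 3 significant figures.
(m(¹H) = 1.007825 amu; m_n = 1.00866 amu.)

Z = 42, so N = A − Z = 89 − 42 = 47.
Total constituent mass: 42 × 1.007825 + 47 × 1.00866 = 89.735670 amu
Δm = 89.735670 − 88.9899 = 0.745770 amu

0.746 amu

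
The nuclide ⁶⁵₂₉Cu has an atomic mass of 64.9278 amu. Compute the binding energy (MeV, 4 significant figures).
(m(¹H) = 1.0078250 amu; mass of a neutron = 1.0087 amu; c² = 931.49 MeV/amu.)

With 29 protons and 36 neutrons (A = 65):
Σm = 29·m(¹H) + 36·m_n = 29.2269250 + 36.3132 = 65.5401250 amu
Δm = 65.5401250 − 64.9278 = 0.6123250 amu
Converting to energy: 0.6123250 amu × 931.49 MeV/amu = 570.375 MeV

570.4 MeV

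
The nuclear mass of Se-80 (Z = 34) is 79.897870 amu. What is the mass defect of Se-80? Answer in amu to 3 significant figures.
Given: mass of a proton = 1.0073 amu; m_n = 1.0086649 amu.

With 34 protons and 46 neutrons (A = 80):
Mass of separated nucleons = 34(1.0073) + 46(1.0086649) = 34.2482 + 46.3985854 = 80.6467854 amu
Mass defect Δm = 80.6467854 − 79.897870 = 0.7489154 amu

0.749 amu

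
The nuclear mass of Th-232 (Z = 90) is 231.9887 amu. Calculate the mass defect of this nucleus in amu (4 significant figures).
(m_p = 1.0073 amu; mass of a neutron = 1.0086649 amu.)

With 90 protons and 142 neutrons (A = 232):
Σm = 90·m_p + 142·m_n = 90.6570 + 143.2304158 = 233.8874158 amu
The mass defect is 233.8874158 − 231.9887 = 1.8987158 amu.

1.899 amu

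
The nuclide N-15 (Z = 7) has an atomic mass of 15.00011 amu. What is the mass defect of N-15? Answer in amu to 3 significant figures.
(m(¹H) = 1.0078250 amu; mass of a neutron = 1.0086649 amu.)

0.124 amu

Σm = 7·m(¹H) + 8·m_n = 7.0547750 + 8.0693192 = 15.1240942 amu
Δm = 15.1240942 − 15.00011 = 0.1239842 amu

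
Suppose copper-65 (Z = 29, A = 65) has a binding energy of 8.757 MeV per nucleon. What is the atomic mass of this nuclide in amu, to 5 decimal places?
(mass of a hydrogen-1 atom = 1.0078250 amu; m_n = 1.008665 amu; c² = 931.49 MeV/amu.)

64.92780 amu

Total binding energy = 65 × 8.757 = 569.205 MeV
Mass defect = 569.205 MeV / (931.49 MeV/amu) = 0.6110694 amu
Constituent mass = 29(1.0078250) + 36(1.008665) = 65.5388650 amu
Atomic mass = 65.5388650 − 0.6110694 = 64.9277956 amu ≈ 64.92780 amu (to 5 decimal places)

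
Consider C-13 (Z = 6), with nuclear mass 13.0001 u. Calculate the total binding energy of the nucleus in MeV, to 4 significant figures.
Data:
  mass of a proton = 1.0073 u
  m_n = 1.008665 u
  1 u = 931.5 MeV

97.21 MeV

Mass of separated nucleons = 6(1.0073) + 7(1.008665) = 6.0438 + 7.060655 = 13.104455 u
Mass defect Δm = 13.104455 − 13.0001 = 0.104355 u
Binding energy = Δm·c² = 0.104355 × 931.5 MeV/u = 97.2067 MeV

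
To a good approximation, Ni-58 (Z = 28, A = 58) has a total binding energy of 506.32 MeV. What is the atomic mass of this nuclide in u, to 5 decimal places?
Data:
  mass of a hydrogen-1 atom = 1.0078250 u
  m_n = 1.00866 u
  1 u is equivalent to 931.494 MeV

57.93534 u

Mass defect = 506.32 MeV / (931.494 MeV/u) = 0.5435569 u
Constituent mass = 28(1.0078250) + 30(1.00866) = 58.4789000 u
Atomic mass = 58.4789000 − 0.5435569 = 57.9353431 u ≈ 57.93534 u (to 5 decimal places)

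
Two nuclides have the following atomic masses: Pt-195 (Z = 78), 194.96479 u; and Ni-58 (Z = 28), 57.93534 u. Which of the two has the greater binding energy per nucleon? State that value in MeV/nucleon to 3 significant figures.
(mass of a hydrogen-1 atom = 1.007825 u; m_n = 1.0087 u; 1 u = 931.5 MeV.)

Pt-195: Σm = 78(1.007825) + 117(1.0087) = 196.628250 u; Δm = 1.663460 u; E_B = 1549.5 MeV; E_B/A = 7.946 MeV
Ni-58: Σm = 28(1.007825) + 30(1.0087) = 58.480100 u; Δm = 0.544760 u; E_B = 507.44 MeV; E_B/A = 8.749 MeV
Ni-58 has the higher binding energy per nucleon, so it is the more tightly bound nucleus.

Ni-58; 8.75 MeV/nucleon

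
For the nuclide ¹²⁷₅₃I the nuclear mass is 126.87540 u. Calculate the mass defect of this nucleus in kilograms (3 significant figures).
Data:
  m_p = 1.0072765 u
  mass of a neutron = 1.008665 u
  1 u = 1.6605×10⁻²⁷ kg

1.91e-27 kg

With 53 protons and 74 neutrons (A = 127):
Total constituent mass: 53 × 1.0072765 + 74 × 1.008665 = 128.0268645 u
Mass defect Δm = 128.0268645 − 126.87540 = 1.1514645 u
In SI units: 1.1514645 u × 1.6605×10⁻²⁷ kg/u = 1.9120e-27 kg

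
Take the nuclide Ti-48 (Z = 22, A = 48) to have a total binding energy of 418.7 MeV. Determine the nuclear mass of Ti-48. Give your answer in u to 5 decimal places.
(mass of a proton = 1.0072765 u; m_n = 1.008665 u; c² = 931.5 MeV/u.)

47.93588 u

Mass defect = 418.7 MeV / (931.5 MeV/u) = 0.4494901 u
Constituent mass = 22(1.0072765) + 26(1.008665) = 48.3853730 u
Nuclear mass = 48.3853730 − 0.4494901 = 47.9358829 u ≈ 47.93588 u (to 5 decimal places)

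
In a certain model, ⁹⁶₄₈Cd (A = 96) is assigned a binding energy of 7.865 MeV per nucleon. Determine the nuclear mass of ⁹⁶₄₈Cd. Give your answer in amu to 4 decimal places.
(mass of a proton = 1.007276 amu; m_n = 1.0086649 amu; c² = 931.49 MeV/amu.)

95.9546 amu

Total binding energy = 96 × 7.865 = 755.040 MeV
Mass defect = 755.040 MeV / (931.49 MeV/amu) = 0.810572 amu
Constituent mass = 48(1.007276) + 48(1.0086649) = 96.7651632 amu
Nuclear mass = 96.7651632 − 0.810572 = 95.9545912 amu ≈ 95.9546 amu (to 4 decimal places)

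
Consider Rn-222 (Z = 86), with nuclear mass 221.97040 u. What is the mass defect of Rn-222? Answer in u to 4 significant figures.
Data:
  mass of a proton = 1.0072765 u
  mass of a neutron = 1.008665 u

Total constituent mass: 86 × 1.0072765 + 136 × 1.008665 = 223.8042190 u
Δm = 223.8042190 − 221.97040 = 1.8338190 u

1.834 u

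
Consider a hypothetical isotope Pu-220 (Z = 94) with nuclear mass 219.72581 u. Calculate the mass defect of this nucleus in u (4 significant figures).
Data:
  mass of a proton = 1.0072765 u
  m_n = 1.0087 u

2.054 u

Mass of separated nucleons = 94(1.0072765) + 126(1.0087) = 94.6839910 + 127.0962 = 221.7801910 u
The mass defect is 221.7801910 − 219.72581 = 2.0543810 u.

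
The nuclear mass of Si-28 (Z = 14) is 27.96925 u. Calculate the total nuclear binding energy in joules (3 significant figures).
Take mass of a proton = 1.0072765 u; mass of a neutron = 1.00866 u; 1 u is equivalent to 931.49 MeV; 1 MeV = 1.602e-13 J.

3.79e-11 J

Z = 14, so N = A − Z = 28 − 14 = 14.
Σm = 14·m_p + 14·m_n = 14.1018710 + 14.12124 = 28.2231110 u
Δm = 28.2231110 − 27.96925 = 0.2538610 u
Binding energy = Δm·c² = 0.2538610 × 931.49 MeV/u = 236.469 MeV
In joules: 236.469 MeV × 1.602e-13 J/MeV = 3.7882e-11 J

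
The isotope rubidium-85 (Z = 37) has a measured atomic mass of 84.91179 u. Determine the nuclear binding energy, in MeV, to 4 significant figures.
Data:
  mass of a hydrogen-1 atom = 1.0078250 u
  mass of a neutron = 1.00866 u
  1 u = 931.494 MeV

739.1 MeV

With 37 protons and 48 neutrons (A = 85):
Mass of separated nucleons = 37(1.0078250) + 48(1.00866) = 37.2895250 + 48.41568 = 85.7052050 u
Mass defect Δm = 85.7052050 − 84.91179 = 0.7934150 u
Binding energy = Δm·c² = 0.7934150 × 931.494 MeV/u = 739.061 MeV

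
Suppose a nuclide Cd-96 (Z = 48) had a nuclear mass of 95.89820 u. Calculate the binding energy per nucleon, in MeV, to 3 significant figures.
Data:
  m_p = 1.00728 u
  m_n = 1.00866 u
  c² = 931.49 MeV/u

The nucleus contains 48 protons and 96 − 48 = 48 neutrons.
Total constituent mass: 48 × 1.00728 + 48 × 1.00866 = 96.76512 u
Mass defect Δm = 96.76512 − 95.89820 = 0.86692 u
Converting to energy: 0.86692 u × 931.49 MeV/u = 807.527 MeV
Dividing by A = 96 gives 8.412 MeV per nucleon.

8.41 MeV/nucleon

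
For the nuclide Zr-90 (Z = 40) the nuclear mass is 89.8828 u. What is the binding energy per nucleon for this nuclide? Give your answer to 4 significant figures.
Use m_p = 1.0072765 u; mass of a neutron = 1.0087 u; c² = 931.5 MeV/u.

The nucleus contains 40 protons and 90 − 40 = 50 neutrons.
Total constituent mass: 40 × 1.0072765 + 50 × 1.0087 = 90.7260600 u
Δm = 90.7260600 − 89.8828 = 0.8432600 u
Binding energy = Δm·c² = 0.8432600 × 931.5 MeV/u = 785.497 MeV
Dividing by A = 90 gives 8.728 MeV per nucleon.

8.728 MeV/nucleon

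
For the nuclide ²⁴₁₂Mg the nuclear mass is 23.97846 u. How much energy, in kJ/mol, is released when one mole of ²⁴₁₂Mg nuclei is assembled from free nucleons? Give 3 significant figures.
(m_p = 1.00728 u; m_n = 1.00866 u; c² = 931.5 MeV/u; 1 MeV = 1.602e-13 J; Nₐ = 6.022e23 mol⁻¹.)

Total constituent mass: 12 × 1.00728 + 12 × 1.00866 = 24.19128 u
Δm = 24.19128 − 23.97846 = 0.21282 u
Converting to energy: 0.21282 u × 931.5 MeV/u = 198.242 MeV
Per nucleus in joules: 198.242 MeV × 1.602e-13 J/MeV = 3.1758e-11 J
Per mole: 3.1758e-11 J × 6.022e23 mol⁻¹ = 1.9125e+13 J/mol

1.91e+10 kJ/mol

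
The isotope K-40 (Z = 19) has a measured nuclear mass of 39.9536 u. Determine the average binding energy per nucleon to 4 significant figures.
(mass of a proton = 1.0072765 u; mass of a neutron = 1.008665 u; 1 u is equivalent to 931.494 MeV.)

8.538 MeV/nucleon

Total constituent mass: 19 × 1.0072765 + 21 × 1.008665 = 40.3202185 u
Mass defect Δm = 40.3202185 − 39.9536 = 0.3666185 u
Binding energy = Δm·c² = 0.3666185 × 931.494 MeV/u = 341.503 MeV
Dividing by A = 40 gives 8.538 MeV per nucleon.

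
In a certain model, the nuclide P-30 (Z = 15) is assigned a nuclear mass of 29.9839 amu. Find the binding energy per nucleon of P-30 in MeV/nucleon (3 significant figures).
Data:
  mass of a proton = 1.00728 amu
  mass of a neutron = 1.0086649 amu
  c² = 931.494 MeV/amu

With 15 protons and 15 neutrons (A = 30):
Total constituent mass: 15 × 1.00728 + 15 × 1.0086649 = 30.2391735 amu
The mass defect is 30.2391735 − 29.9839 = 0.2552735 amu.
Converting to energy: 0.2552735 amu × 931.494 MeV/amu = 237.786 MeV
Dividing by A = 30 gives 7.926 MeV per nucleon.

7.93 MeV/nucleon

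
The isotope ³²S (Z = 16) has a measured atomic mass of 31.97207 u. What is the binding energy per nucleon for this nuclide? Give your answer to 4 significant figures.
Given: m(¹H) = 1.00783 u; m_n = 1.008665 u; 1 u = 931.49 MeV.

Total constituent mass: 16 × 1.00783 + 16 × 1.008665 = 32.263920 u
Mass defect Δm = 32.263920 − 31.97207 = 0.291850 u
Converting to energy: 0.291850 u × 931.49 MeV/u = 271.855 MeV
Dividing by A = 32 gives 8.495 MeV per nucleon.

8.495 MeV/nucleon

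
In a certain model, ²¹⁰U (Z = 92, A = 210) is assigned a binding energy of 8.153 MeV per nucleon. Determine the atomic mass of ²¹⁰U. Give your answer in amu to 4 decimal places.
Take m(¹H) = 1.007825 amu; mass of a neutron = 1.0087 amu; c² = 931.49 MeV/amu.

209.9084 amu

Total binding energy = 210 × 8.153 = 1712.130 MeV
Mass defect = 1712.130 MeV / (931.49 MeV/amu) = 1.838055 amu
Constituent mass = 92(1.007825) + 118(1.0087) = 211.746500 amu
Atomic mass = 211.746500 − 1.838055 = 209.908445 amu ≈ 209.9084 amu (to 4 decimal places)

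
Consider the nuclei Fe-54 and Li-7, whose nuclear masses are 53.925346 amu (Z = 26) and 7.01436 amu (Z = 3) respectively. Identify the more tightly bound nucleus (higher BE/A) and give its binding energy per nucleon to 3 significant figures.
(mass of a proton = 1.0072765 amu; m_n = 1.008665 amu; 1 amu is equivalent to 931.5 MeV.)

Fe-54: Σm = 26(1.0072765) + 28(1.008665) = 54.4318090 amu; Δm = 0.5064630 amu; E_B = 471.77 MeV; E_B/A = 8.736 MeV
Li-7: Σm = 3(1.0072765) + 4(1.008665) = 7.0564895 amu; Δm = 0.0421295 amu; E_B = 39.244 MeV; E_B/A = 5.606 MeV
Fe-54 has the higher binding energy per nucleon, so it is the more tightly bound nucleus.

Fe-54; 8.74 MeV/nucleon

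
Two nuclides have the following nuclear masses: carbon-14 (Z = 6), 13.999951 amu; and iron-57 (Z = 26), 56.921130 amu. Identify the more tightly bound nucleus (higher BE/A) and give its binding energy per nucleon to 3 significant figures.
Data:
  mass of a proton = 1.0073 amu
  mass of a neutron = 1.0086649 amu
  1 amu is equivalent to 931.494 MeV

carbon-14: Σm = 6(1.0073) + 8(1.0086649) = 14.1131192 amu; Δm = 0.1131682 amu; E_B = 105.42 MeV; E_B/A = 7.530 MeV
iron-57: Σm = 26(1.0073) + 31(1.0086649) = 57.4584119 amu; Δm = 0.5372819 amu; E_B = 500.47 MeV; E_B/A = 8.780 MeV
iron-57 has the higher binding energy per nucleon, so it is the more tightly bound nucleus.

iron-57; 8.78 MeV/nucleon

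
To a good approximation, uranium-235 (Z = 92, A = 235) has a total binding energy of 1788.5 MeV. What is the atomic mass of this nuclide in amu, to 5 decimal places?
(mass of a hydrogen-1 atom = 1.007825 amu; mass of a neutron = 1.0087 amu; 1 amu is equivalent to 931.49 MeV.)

235.04396 amu

Mass defect = 1788.5 MeV / (931.49 MeV/amu) = 1.9200421 amu
Constituent mass = 92(1.007825) + 143(1.0087) = 236.964000 amu
Atomic mass = 236.964000 − 1.9200421 = 235.0439579 amu ≈ 235.04396 amu (to 5 decimal places)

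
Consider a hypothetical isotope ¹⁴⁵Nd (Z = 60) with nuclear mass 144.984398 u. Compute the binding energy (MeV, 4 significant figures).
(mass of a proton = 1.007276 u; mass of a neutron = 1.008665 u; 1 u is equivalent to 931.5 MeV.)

Total constituent mass: 60 × 1.007276 + 85 × 1.008665 = 146.173085 u
Mass defect Δm = 146.173085 − 144.984398 = 1.188687 u
E_B = 1.188687 × 931.5 = 1107.26 MeV

1107 MeV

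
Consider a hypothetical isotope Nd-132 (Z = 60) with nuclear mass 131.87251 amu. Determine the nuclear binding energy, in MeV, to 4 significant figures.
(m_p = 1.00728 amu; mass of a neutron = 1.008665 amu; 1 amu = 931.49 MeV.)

1107 MeV

With 60 protons and 72 neutrons (A = 132):
Σm = 60·m_p + 72·m_n = 60.43680 + 72.623880 = 133.060680 amu
Δm = 133.060680 − 131.87251 = 1.188170 amu
Binding energy = Δm·c² = 1.188170 × 931.49 MeV/amu = 1106.77 MeV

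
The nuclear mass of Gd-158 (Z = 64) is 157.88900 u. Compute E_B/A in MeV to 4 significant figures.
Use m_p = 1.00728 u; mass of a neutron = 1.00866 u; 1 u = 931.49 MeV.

The nucleus contains 64 protons and 158 − 64 = 94 neutrons.
Total constituent mass: 64 × 1.00728 + 94 × 1.00866 = 159.27996 u
Mass defect Δm = 159.27996 − 157.88900 = 1.39096 u
E_B = 1.39096 × 931.49 = 1295.67 MeV
BE/A = 1295.67 MeV / 158 = 8.200 MeV/nucleon

8.200 MeV/nucleon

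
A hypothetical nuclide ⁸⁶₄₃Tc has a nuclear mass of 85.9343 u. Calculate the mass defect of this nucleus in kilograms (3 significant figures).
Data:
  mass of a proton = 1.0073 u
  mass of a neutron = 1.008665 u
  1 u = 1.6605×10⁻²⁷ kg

Σm = 43·m_p + 43·m_n = 43.3139 + 43.372595 = 86.686495 u
The mass defect is 86.686495 − 85.9343 = 0.752195 u.
In SI units: 0.752195 u × 1.6605×10⁻²⁷ kg/u = 1.2490e-27 kg

1.25e-27 kg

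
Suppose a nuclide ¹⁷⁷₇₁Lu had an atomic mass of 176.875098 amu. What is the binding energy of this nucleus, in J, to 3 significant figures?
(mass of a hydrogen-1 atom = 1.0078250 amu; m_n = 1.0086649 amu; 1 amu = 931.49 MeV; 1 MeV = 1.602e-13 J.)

2.39e-10 J

Mass of separated nucleons = 71(1.0078250) + 106(1.0086649) = 71.5555750 + 106.9184794 = 178.4740544 amu
Δm = 178.4740544 − 176.875098 = 1.5989564 amu
E_B = 1.5989564 × 931.49 = 1489.41 MeV
In joules: 1489.41 MeV × 1.602e-13 J/MeV = 2.3860e-10 J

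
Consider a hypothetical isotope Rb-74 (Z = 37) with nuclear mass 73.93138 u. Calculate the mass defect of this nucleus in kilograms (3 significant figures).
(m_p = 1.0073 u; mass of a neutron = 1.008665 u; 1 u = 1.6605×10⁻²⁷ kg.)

Mass of separated nucleons = 37(1.0073) + 37(1.008665) = 37.2701 + 37.320605 = 74.590705 u
The mass defect is 74.590705 − 73.93138 = 0.659325 u.
In SI units: 0.659325 u × 1.6605×10⁻²⁷ kg/u = 1.0948e-27 kg

1.09e-27 kg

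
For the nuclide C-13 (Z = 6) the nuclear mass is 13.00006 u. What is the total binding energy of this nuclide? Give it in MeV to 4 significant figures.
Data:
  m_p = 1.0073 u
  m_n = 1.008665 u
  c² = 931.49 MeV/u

Σm = 6·m_p + 7·m_n = 6.0438 + 7.060655 = 13.104455 u
Mass defect Δm = 13.104455 − 13.00006 = 0.104395 u
Binding energy = Δm·c² = 0.104395 × 931.49 MeV/u = 97.2429 MeV

97.24 MeV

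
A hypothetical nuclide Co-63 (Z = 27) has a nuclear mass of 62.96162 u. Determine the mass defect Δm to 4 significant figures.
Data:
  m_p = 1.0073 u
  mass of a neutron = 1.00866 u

0.5472 u

Total constituent mass: 27 × 1.0073 + 36 × 1.00866 = 63.50886 u
Mass defect Δm = 63.50886 − 62.96162 = 0.54724 u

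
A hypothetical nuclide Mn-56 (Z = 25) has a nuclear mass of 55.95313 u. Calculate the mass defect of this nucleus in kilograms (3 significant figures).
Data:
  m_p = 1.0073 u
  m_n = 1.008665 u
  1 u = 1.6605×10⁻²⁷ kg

With 25 protons and 31 neutrons (A = 56):
Σm = 25·m_p + 31·m_n = 25.1825 + 31.268615 = 56.451115 u
Δm = 56.451115 − 55.95313 = 0.497985 u
In SI units: 0.497985 u × 1.6605×10⁻²⁷ kg/u = 8.2690e-28 kg

8.27e-28 kg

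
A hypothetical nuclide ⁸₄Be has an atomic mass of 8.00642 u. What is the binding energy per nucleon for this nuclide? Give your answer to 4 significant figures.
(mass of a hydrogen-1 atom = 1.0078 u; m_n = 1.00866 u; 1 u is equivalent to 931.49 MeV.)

Σm = 4·m(¹H) + 4·m_n = 4.0312 + 4.03464 = 8.06584 u
Δm = 8.06584 − 8.00642 = 0.05942 u
E_B = 0.05942 × 931.49 = 55.3491 MeV
Dividing by A = 8 gives 6.919 MeV per nucleon.

6.919 MeV/nucleon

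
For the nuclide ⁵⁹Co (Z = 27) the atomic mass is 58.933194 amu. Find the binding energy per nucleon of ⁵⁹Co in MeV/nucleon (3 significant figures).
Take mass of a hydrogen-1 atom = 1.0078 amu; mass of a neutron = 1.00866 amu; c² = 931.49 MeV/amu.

Z = 27, so N = A − Z = 59 − 27 = 32.
Mass of separated nucleons = 27(1.0078) + 32(1.00866) = 27.2106 + 32.27712 = 59.48772 amu
The mass defect is 59.48772 − 58.933194 = 0.554526 amu.
Converting to energy: 0.554526 amu × 931.49 MeV/amu = 516.535 MeV
Per nucleon: 516.535 / 59 = 8.7548 MeV

8.75 MeV/nucleon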